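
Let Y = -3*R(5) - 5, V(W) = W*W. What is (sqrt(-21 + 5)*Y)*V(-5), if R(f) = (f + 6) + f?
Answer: -5300*I ≈ -5300.0*I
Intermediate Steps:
R(f) = 6 + 2*f (R(f) = (6 + f) + f = 6 + 2*f)
V(W) = W**2
Y = -53 (Y = -3*(6 + 2*5) - 5 = -3*(6 + 10) - 5 = -3*16 - 5 = -48 - 5 = -53)
(sqrt(-21 + 5)*Y)*V(-5) = (sqrt(-21 + 5)*(-53))*(-5)**2 = (sqrt(-16)*(-53))*25 = ((4*I)*(-53))*25 = -212*I*25 = -5300*I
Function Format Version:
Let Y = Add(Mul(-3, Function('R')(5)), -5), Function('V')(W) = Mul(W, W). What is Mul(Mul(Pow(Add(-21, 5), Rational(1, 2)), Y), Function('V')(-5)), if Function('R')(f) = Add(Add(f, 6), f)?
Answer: Mul(-5300, I) ≈ Mul(-5300.0, I)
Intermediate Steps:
Function('R')(f) = Add(6, Mul(2, f)) (Function('R')(f) = Add(Add(6, f), f) = Add(6, Mul(2, f)))
Function('V')(W) = Pow(W, 2)
Y = -53 (Y = Add(Mul(-3, Add(6, Mul(2, 5))), -5) = Add(Mul(-3, Add(6, 10)), -5) = Add(Mul(-3, 16), -5) = Add(-48, -5) = -53)
Mul(Mul(Pow(Add(-21, 5), Rational(1, 2)), Y), Function('V')(-5)) = Mul(Mul(Pow(Add(-21, 5), Rational(1, 2)), -53), Pow(-5, 2)) = Mul(Mul(Pow(-16, Rational(1, 2)), -53), 25) = Mul(Mul(Mul(4, I), -53), 25) = Mul(Mul(-212, I), 25) = Mul(-5300, I)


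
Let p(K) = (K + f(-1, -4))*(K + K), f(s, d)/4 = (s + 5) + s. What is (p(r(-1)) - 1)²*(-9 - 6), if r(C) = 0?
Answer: -15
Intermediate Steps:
f(s, d) = 20 + 8*s (f(s, d) = 4*((s + 5) + s) = 4*((5 + s) + s) = 4*(5 + 2*s) = 20 + 8*s)
p(K) = 2*K*(12 + K) (p(K) = (K + (20 + 8*(-1)))*(K + K) = (K + (20 - 8))*(2*K) = (K + 12)*(2*K) = (12 + K)*(2*K) = 2*K*(12 + K))
(p(r(-1)) - 1)²*(-9 - 6) = (2*0*(12 + 0) - 1)²*(-9 - 6) = (2*0*12 - 1)²*(-15) = (0 - 1)²*(-15) = (-1)²*(-15) = 1*(-15) = -15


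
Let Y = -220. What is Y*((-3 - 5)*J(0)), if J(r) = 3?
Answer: 5280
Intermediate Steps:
Y*((-3 - 5)*J(0)) = -220*(-3 - 5)*3 = -(-1760)*3 = -220*(-24) = 5280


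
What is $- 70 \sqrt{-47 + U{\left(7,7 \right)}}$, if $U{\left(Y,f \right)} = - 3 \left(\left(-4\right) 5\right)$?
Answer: $- 70 \sqrt{13} \approx -252.39$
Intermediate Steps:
$U{\left(Y,f \right)} = 60$ ($U{\left(Y,f \right)} = \left(-3\right) \left(-20\right) = 60$)
$- 70 \sqrt{-47 + U{\left(7,7 \right)}} = - 70 \sqrt{-47 + 60} = - 70 \sqrt{13}$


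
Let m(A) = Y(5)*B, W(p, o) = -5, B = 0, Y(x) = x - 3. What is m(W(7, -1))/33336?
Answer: 0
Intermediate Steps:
Y(x) = -3 + x
m(A) = 0 (m(A) = (-3 + 5)*0 = 2*0 = 0)
m(W(7, -1))/33336 = 0/33336 = 0*(1/33336) = 0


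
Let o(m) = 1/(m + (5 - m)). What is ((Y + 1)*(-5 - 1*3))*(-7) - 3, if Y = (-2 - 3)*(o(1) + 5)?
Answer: -1403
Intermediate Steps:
o(m) = ⅕ (o(m) = 1/5 = ⅕)
Y = -26 (Y = (-2 - 3)*(⅕ + 5) = -5*26/5 = -26)
((Y + 1)*(-5 - 1*3))*(-7) - 3 = ((-26 + 1)*(-5 - 1*3))*(-7) - 3 = -25*(-5 - 3)*(-7) - 3 = -25*(-8)*(-7) - 3 = 200*(-7) - 3 = -1400 - 3 = -1403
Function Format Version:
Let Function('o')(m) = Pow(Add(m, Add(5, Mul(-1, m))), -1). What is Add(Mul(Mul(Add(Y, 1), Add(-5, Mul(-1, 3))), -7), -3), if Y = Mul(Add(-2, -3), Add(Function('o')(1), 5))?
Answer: -1403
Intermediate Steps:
Function('o')(m) = Rational(1, 5) (Function('o')(m) = Pow(5, -1) = Rational(1, 5))
Y = -26 (Y = Mul(Add(-2, -3), Add(Rational(1, 5), 5)) = Mul(-5, Rational(26, 5)) = -26)
Add(Mul(Mul(Add(Y, 1), Add(-5, Mul(-1, 3))), -7), -3) = Add(Mul(Mul(Add(-26, 1), Add(-5, Mul(-1, 3))), -7), -3) = Add(Mul(Mul(-25, Add(-5, -3)), -7), -3) = Add(Mul(Mul(-25, -8), -7), -3) = Add(Mul(200, -7), -3) = Add(-1400, -3) = -1403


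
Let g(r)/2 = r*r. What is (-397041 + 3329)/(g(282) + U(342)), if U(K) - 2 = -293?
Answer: -393712/158757 ≈ -2.4800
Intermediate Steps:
g(r) = 2*r² (g(r) = 2*(r*r) = 2*r²)
U(K) = -291 (U(K) = 2 - 293 = -291)
(-397041 + 3329)/(g(282) + U(342)) = (-397041 + 3329)/(2*282² - 291) = -393712/(2*79524 - 291) = -393712/(159048 - 291) = -393712/158757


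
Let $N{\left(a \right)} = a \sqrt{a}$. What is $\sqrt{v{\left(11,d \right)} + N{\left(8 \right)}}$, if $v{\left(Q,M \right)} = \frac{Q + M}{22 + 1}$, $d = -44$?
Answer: $\frac{\sqrt{-759 + 8464 \sqrt{2}}}{23} \approx 4.6035$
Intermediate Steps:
$v{\left(Q,M \right)} = \frac{M}{23} + \frac{Q}{23}$ ($v{\left(Q,M \right)} = \frac{M + Q}{23} = \left(M + Q\right) \frac{1}{23} = \frac{M}{23} + \frac{Q}{23}$)
$N{\left(a \right)} = a^{\frac{3}{2}}$
$\sqrt{v{\left(11,d \right)} + N{\left(8 \right)}} = \sqrt{\left(\frac{1}{23} \left(-44\right) + \frac{1}{23} \cdot 11\right) + 8^{\frac{3}{2}}} = \sqrt{\left(- \frac{44}{23} + \frac{11}{23}\right) + 16 \sqrt{2}} = \sqrt{- \frac{33}{23} + 16 \sqrt{2}}$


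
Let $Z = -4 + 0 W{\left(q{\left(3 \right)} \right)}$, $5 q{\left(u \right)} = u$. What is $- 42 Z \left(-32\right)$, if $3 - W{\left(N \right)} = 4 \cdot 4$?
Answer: $-5376$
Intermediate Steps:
$q{\left(u \right)} = \frac{u}{5}$
$W{\left(N \right)} = -13$ ($W{\left(N \right)} = 3 - 4 \cdot 4 = 3 - 16 = -13$)
$Z = -4$ ($Z = -4 + 0 \left(-13\right) = -4 + 0 = -4$)
$- 42 Z \left(-32\right) = \left(-42\right) \left(-4\right) \left(-32\right) = 168 \left(-32\right) = -5376$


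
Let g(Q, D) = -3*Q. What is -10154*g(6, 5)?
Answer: 182772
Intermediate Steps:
-10154*g(6, 5) = -(-30462)*6 = -10154*(-18) = 182772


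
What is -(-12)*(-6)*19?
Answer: -1368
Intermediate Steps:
-(-12)*(-6)*19 = -3*24*19 = -72*19 = -1368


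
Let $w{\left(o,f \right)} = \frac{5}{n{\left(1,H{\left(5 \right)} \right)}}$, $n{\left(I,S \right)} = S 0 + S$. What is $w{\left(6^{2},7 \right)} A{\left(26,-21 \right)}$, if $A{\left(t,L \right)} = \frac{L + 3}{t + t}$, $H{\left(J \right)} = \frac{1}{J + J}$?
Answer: $- \frac{225}{13} \approx -17.308$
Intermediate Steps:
$H{\left(J \right)} = \frac{1}{2 J}$
$n{\left(I,S \right)} = S$ ($n{\left(I,S \right)} = 0 + S = S$)
$A{\left(t,L \right)} = \frac{3 + L}{2 t}$
$w{\left(o,f \right)} = 50$ ($w{\left(o,f \right)} = \frac{5}{\frac{1}{2} \cdot \frac{1}{5}} = 5 \frac{1}{\frac{1}{10}} = 5 \cdot 10 = 50$)
$w{\left(6^{2},7 \right)} A{\left(26,-21 \right)} = 50 \frac{3 - 21}{2 \cdot 26} = 50 \cdot \frac{1}{2} \cdot \frac{1}{26} \left(-18\right) = 50 \left(- \frac{9}{26}\right) = - \frac{225}{13}$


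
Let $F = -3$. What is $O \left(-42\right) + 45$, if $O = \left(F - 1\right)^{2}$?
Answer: $-627$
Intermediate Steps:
$O = 16$ ($O = \left(-3 - 1\right)^{2} = \left(-4\right)^{2} = 16$)
$O \left(-42\right) + 45 = 16 \left(-42\right) + 45 = -672 + 45 = -627$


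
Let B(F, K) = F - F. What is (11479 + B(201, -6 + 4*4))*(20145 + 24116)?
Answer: 508072019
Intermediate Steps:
B(F, K) = 0
(11479 + B(201, -6 + 4*4))*(20145 + 24116) = (11479 + 0)*(20145 + 24116) = 11479*44261 = 508072019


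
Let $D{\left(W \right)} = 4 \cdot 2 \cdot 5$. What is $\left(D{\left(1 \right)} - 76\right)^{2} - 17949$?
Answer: $-16653$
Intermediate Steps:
$D{\left(W \right)} = 40$ ($D{\left(W \right)} = 8 \cdot 5 = 40$)
$\left(D{\left(1 \right)} - 76\right)^{2} - 17949 = \left(40 - 76\right)^{2} - 17949 = \left(-36\right)^{2} - 17949 = 1296 - 17949 = -16653$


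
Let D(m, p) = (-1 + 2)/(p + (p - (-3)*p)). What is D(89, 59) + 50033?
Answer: 14759736/295 ≈ 50033.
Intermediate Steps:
D(m, p) = 1/(5*p) (D(m, p) = 1/(p + (p + 3*p)) = 1/(p + 4*p) = 1/(5*p))
D(89, 59) + 50033 = (⅕)/59 + 50033 = (⅕)*(1/59) + 50033 = 1/295 + 50033 = 14759736/295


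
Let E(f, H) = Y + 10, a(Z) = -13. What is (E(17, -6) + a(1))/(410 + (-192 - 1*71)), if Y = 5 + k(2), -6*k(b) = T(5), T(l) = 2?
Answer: 5/441 ≈ 0.011338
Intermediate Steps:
k(b) = -1/3 (k(b) = -1/6*2 = -1/3)
Y = 14/3 (Y = 5 - 1/3 = 14/3 ≈ 4.6667)
E(f, H) = 44/3 (E(f, H) = 14/3 + 10 = 44/3)
(E(17, -6) + a(1))/(410 + (-192 - 1*71)) = (44/3 - 13)/(410 + (-192 - 1*71)) = 5/(3*(410 + (-192 - 71))) = 5/(3*(410 - 263)) = (5/3)/147 = (5/3)*(1/147) = 5/441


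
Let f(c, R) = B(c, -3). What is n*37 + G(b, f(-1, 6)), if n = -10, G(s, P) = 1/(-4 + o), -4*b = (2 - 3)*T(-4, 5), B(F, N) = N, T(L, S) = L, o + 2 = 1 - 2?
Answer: -2591/7 ≈ -370.14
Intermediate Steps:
o = -3 (o = -2 + (1 - 2) = -2 - 1 = -3)
f(c, R) = -3
b = -1 (b = -(2 - 3)*(-4)/4 = -(-1)*(-4)/4 = -1/4*4 = -1)
G(s, P) = -1/7 (G(s, P) = 1/(-4 - 3) = 1/(-7) = -1/7)
n*37 + G(b, f(-1, 6)) = -10*37 - 1/7 = -370 - 1/7 = -2591/7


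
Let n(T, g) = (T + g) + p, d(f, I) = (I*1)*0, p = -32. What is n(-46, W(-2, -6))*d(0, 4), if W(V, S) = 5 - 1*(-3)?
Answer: 0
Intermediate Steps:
W(V, S) = 8 (W(V, S) = 5 + 3 = 8)
d(f, I) = 0 (d(f, I) = I*0 = 0)
n(T, g) = -32 + T + g (n(T, g) = (T + g) - 32 = -32 + T + g)
n(-46, W(-2, -6))*d(0, 4) = (-32 - 46 + 8)*0 = -70*0 = 0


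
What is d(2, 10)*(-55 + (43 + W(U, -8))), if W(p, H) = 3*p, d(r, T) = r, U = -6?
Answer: -60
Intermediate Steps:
d(2, 10)*(-55 + (43 + W(U, -8))) = 2*(-55 + (43 + 3*(-6))) = 2*(-55 + (43 - 18)) = 2*(-55 + 25) = 2*(-30) = -60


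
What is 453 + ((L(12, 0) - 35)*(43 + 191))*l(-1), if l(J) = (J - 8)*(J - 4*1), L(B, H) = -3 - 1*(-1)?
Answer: -389157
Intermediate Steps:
L(B, H) = -2 (L(B, H) = -3 + 1 = -2)
l(J) = (-8 + J)*(-4 + J) (l(J) = (-8 + J)*(J - 4) = (-8 + J)*(-4 + J))
453 + ((L(12, 0) - 35)*(43 + 191))*l(-1) = 453 + ((-2 - 35)*(43 + 191))*(32 + (-1)² - 12*(-1)) = 453 + (-37*234)*(32 + 1 + 12) = 453 - 8658*45 = 453 - 389610 = -389157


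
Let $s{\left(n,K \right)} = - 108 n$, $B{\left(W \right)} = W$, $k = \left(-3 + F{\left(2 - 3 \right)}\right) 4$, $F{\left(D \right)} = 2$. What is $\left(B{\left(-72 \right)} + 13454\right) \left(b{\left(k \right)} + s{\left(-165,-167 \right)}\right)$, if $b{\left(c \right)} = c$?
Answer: $238413712$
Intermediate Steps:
$k = -4$ ($k = \left(-3 + 2\right) 4 = \left(-1\right) 4 = -4$)
$\left(B{\left(-72 \right)} + 13454\right) \left(b{\left(k \right)} + s{\left(-165,-167 \right)}\right) = \left(-72 + 13454\right) \left(-4 - -17820\right) = 13382 \left(-4 + 17820\right) = 13382 \cdot 17816 = 238413712$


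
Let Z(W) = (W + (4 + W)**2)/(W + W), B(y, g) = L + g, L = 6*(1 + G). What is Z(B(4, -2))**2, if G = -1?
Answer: 1/4 ≈ 0.25000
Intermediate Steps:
L = 0 (L = 6*(1 - 1) = 6*0 = 0)
B(y, g) = g (B(y, g) = 0 + g = g)
Z(W) = (W + (4 + W)**2)/(2*W) (Z(W) = (W + (4 + W)**2)/((2*W)) = (W + (4 + W)**2)*(1/(2*W)) = (W + (4 + W)**2)/(2*W))
Z(B(4, -2))**2 = ((1/2)*(-2 + (4 - 2)**2)/(-2))**2 = ((1/2)*(-1/2)*(-2 + 2**2))**2 = ((1/2)*(-1/2)*(-2 + 4))**2 = ((1/2)*(-1/2)*2)**2 = (-1/2)**2 = 1/4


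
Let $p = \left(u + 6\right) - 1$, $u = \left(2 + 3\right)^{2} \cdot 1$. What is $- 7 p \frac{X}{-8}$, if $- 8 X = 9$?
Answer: $- \frac{945}{32} \approx -29.531$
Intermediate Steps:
$X = - \frac{9}{8}$ ($X = \left(- \frac{1}{8}\right) 9 = - \frac{9}{8} \approx -1.125$)
$u = 25$ ($u = 5^{2} \cdot 1 = 25 \cdot 1 = 25$)
$p = 30$ ($p = \left(25 + 6\right) - 1 = 31 - 1 = 30$)
$- 7 p \frac{X}{-8} = \left(-7\right) 30 \left(- \frac{9}{8 \left(-8\right)}\right) = - 210 \left(\left(- \frac{9}{8}\right) \left(- \frac{1}{8}\right)\right) = \left(-210\right) \frac{9}{64} = - \frac{945}{32}$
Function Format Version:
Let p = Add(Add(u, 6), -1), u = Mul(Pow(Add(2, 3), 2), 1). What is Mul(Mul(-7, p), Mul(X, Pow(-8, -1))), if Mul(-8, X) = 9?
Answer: Rational(-945, 32) ≈ -29.531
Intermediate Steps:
X = Rational(-9, 8) (X = Mul(Rational(-1, 8), 9) = Rational(-9, 8) ≈ -1.1250)
u = 25 (u = Mul(Pow(5, 2), 1) = Mul(25, 1) = 25)
p = 30 (p = Add(Add(25, 6), -1) = Add(31, -1) = 30)
Mul(Mul(-7, p), Mul(X, Pow(-8, -1))) = Mul(Mul(-7, 30), Mul(Rational(-9, 8), Pow(-8, -1))) = Mul(-210, Mul(Rational(-9, 8), Rational(-1, 8))) = Mul(-210, Rational(9, 64)) = Rational(-945, 32)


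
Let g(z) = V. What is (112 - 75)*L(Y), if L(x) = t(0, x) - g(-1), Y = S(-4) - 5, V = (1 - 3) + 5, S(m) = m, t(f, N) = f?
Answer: -111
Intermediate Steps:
V = 3 (V = -2 + 5 = 3)
g(z) = 3
Y = -9 (Y = -4 - 5 = -9)
L(x) = -3 (L(x) = 0 - 1*3 = 0 - 3 = -3)
(112 - 75)*L(Y) = (112 - 75)*(-3) = 37*(-3) = -111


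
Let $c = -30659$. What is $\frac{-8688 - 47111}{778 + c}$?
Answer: $\frac{55799}{29881} \approx 1.8674$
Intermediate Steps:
$\frac{-8688 - 47111}{778 + c} = \frac{-8688 - 47111}{778 - 30659} = - \frac{55799}{-29881} = \left(-55799\right) \left(- \frac{1}{29881}\right) = \frac{55799}{29881}$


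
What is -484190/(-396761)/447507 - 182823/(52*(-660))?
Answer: 10820282707415807/2031210036020880 ≈ 5.3270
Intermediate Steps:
-484190/(-396761)/447507 - 182823/(52*(-660)) = -484190*(-1/396761)*(1/447507) - 182823/(-34320) = (484190/396761)*(1/447507) - 182823*(-1/34320) = 484190/177553324827 + 60941/11440 = 10820282707415807/2031210036020880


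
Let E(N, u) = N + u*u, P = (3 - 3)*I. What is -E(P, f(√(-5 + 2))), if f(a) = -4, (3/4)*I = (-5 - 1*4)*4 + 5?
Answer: -16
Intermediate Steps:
I = -124/3 (I = 4*((-5 - 1*4)*4 + 5)/3 = 4*((-5 - 4)*4 + 5)/3 = 4*(-9*4 + 5)/3 = 4*(-36 + 5)/3 = (4/3)*(-31) = -124/3 ≈ -41.333)
P = 0 (P = (3 - 3)*(-124/3) = 0*(-124/3) = 0)
E(N, u) = N + u²
-E(P, f(√(-5 + 2))) = -(0 + (-4)²) = -(0 + 16) = -1*16 = -16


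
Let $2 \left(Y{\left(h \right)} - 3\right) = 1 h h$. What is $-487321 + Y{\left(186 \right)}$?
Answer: $-470020$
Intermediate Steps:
$Y{\left(h \right)} = 3 + \frac{h^{2}}{2}$ ($Y{\left(h \right)} = 3 + \frac{1 h h}{2} = 3 + \frac{h h}{2} = 3 + \frac{h^{2}}{2}$)
$-487321 + Y{\left(186 \right)} = -487321 + \left(3 + \frac{186^{2}}{2}\right) = -487321 + \left(3 + \frac{1}{2} \cdot 34596\right) = -487321 + \left(3 + 17298\right) = -487321 + 17301 = -470020$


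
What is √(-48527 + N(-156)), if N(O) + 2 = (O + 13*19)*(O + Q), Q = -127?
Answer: I*√74282 ≈ 272.55*I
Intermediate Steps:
N(O) = -2 + (-127 + O)*(247 + O) (N(O) = -2 + (O + 13*19)*(O - 127) = -2 + (O + 247)*(-127 + O) = -2 + (247 + O)*(-127 + O) = -2 + (-127 + O)*(247 + O))
√(-48527 + N(-156)) = √(-48527 + (-31371 + (-156)² + 120*(-156))) = √(-48527 + (-31371 + 24336 - 18720)) = √(-48527 - 25755) = √(-74282) = I*√74282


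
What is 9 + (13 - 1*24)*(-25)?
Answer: 284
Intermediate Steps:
9 + (13 - 1*24)*(-25) = 9 + (13 - 24)*(-25) = 9 - 11*(-25) = 9 + 275 = 284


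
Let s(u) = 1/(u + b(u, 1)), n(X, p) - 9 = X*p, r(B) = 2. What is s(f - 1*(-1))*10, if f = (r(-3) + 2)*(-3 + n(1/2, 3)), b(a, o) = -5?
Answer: 5/13 ≈ 0.38462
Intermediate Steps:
n(X, p) = 9 + X*p
f = 30 (f = (2 + 2)*(-3 + (9 + 3/2)) = 4*(-3 + (9 + (½)*3)) = 4*(-3 + (9 + 3/2)) = 4*(-3 + 21/2) = 4*(15/2) = 30)
s(u) = 1/(-5 + u) (s(u) = 1/(u - 5) = 1/(-5 + u))
s(f - 1*(-1))*10 = 10/(-5 + (30 - 1*(-1))) = 10/(-5 + (30 + 1)) = 10/(-5 + 31) = 10/26 = (1/26)*10 = 5/13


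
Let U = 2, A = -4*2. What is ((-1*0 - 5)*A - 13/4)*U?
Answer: 147/2 ≈ 73.500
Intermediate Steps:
A = -8
((-1*0 - 5)*A - 13/4)*U = ((-1*0 - 5)*(-8) - 13/4)*2 = ((0 - 5)*(-8) - 13*¼)*2 = (-5*(-8) - 13/4)*2 = (40 - 13/4)*2 = (147/4)*2 = 147/2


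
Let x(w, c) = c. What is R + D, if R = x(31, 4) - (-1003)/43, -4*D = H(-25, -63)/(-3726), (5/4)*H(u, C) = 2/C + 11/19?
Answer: 5240531483/191780946 ≈ 27.326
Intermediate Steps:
H(u, C) = 44/95 + 8/(5*C) (H(u, C) = 4*(2/C + 11/19)/5 = 4*(11/19 + 2/C)/5 = 44/95 + 8/(5*C))
D = 131/4460022 (D = -(4/95)*(38 + 11*(-63))/(-63)/(4*(-3726)) = -(4/95)*(-1/63)*(38 - 693)*(-1)/(4*3726) = -(4/95)*(-1/63)*(-655)*(-1)/(4*3726) = -131*(-1)/(1197*3726) = -¼*(-262/2230011) = 131/4460022 ≈ 2.9372e-5)
R = 1175/43 (R = 4 - (-1003)/43 = 4 - 1*(-1003/43) = 4 + 1003/43 = 1175/43 ≈ 27.326)
R + D = 1175/43 + 131/4460022 = 5240531483/191780946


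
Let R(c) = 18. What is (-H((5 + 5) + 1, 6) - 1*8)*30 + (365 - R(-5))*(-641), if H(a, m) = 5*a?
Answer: -224317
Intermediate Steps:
(-H((5 + 5) + 1, 6) - 1*8)*30 + (365 - R(-5))*(-641) = (-5*((5 + 5) + 1) - 1*8)*30 + (365 - 1*18)*(-641) = (-5*(10 + 1) - 8)*30 + (365 - 18)*(-641) = (-5*11 - 8)*30 + 347*(-641) = (-1*55 - 8)*30 - 222427 = (-55 - 8)*30 - 222427 = -63*30 - 222427 = -1890 - 222427 = -224317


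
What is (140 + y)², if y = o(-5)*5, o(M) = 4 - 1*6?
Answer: 16900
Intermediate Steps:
o(M) = -2 (o(M) = 4 - 6 = -2)
y = -10 (y = -2*5 = -10)
(140 + y)² = (140 - 10)² = 130² = 16900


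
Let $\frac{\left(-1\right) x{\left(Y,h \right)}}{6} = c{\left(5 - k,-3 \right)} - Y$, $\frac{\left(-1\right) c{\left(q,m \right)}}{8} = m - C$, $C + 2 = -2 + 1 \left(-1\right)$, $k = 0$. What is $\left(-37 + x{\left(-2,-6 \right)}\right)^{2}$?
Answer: $2209$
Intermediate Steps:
$C = -5$ ($C = -2 + \left(-2 + 1 \left(-1\right)\right) = -2 - 3 = -5$)
$c{\left(q,m \right)} = -40 - 8 m$ ($c{\left(q,m \right)} = - 8 \left(m - -5\right) = - 8 \left(m + 5\right) = - 8 \left(5 + m\right) = -40 - 8 m$)
$x{\left(Y,h \right)} = 96 + 6 Y$ ($x{\left(Y,h \right)} = - 6 \left(\left(-40 - -24\right) - Y\right) = - 6 \left(\left(-40 + 24\right) - Y\right) = - 6 \left(-16 - Y\right) = 96 + 6 Y$)
$\left(-37 + x{\left(-2,-6 \right)}\right)^{2} = \left(-37 + \left(96 + 6 \left(-2\right)\right)\right)^{2} = \left(-37 + \left(96 - 12\right)\right)^{2} = \left(-37 + 84\right)^{2} = 47^{2} = 2209$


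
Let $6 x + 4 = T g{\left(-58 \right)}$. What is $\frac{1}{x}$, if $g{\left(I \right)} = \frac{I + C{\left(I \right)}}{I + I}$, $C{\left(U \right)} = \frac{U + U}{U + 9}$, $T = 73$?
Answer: $\frac{196}{1013} \approx 0.19348$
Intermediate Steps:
$C{\left(U \right)} = \frac{2 U}{9 + U}$
$g{\left(I \right)} = \frac{I + \frac{2 I}{9 + I}}{2 I}$ ($g{\left(I \right)} = \frac{I + \frac{2 I}{9 + I}}{I + I} = \frac{I + \frac{2 I}{9 + I}}{2 I}$)
$x = \frac{1013}{196}$ ($x = - \frac{2}{3} + \frac{73 \frac{11 - 58}{2 \left(9 - 58\right)}}{6} = - \frac{2}{3} + \frac{73 \cdot \frac{1}{2} \frac{1}{-49} \left(-47\right)}{6} = - \frac{2}{3} + \frac{73 \cdot \frac{1}{2} \left(- \frac{1}{49}\right) \left(-47\right)}{6} = - \frac{2}{3} + \frac{73 \cdot \frac{47}{98}}{6} = - \frac{2}{3} + \frac{1}{6} \cdot \frac{3431}{98} = - \frac{2}{3} + \frac{3431}{588} = \frac{1013}{196} \approx 5.1684$)
$\frac{1}{x} = \frac{1}{\frac{1013}{196}} = \frac{196}{1013}$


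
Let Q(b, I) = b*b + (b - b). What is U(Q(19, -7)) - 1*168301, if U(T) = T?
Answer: -167940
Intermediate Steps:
Q(b, I) = b**2 (Q(b, I) = b**2 + 0 = b**2)
U(Q(19, -7)) - 1*168301 = 19**2 - 1*168301 = 361 - 168301 = -167940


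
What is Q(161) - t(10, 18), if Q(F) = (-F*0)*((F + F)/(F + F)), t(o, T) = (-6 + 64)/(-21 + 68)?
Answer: -58/47 ≈ -1.2340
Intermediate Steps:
t(o, T) = 58/47
Q(F) = 0 (Q(F) = 0*((2*F)/((2*F))) = 0*((2*F)*(1/(2*F))) = 0*1 = 0)
Q(161) - t(10, 18) = 0 - 1*58/47 = 0 - 58/47 = -58/47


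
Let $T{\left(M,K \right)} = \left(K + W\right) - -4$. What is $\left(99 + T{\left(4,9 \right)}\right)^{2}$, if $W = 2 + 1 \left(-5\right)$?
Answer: $11881$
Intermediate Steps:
$W = -3$ ($W = 2 - 5 = -3$)
$T{\left(M,K \right)} = 1 + K$ ($T{\left(M,K \right)} = \left(K - 3\right) - -4 = \left(-3 + K\right) + 4 = 1 + K$)
$\left(99 + T{\left(4,9 \right)}\right)^{2} = \left(99 + \left(1 + 9\right)\right)^{2} = \left(99 + 10\right)^{2} = 109^{2} = 11881$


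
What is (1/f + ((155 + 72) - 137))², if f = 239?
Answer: 462723121/57121 ≈ 8100.8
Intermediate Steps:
(1/f + ((155 + 72) - 137))² = (1/239 + ((155 + 72) - 137))² = (1/239 + (227 - 137))² = (1/239 + 90)² = (21511/239)² = 462723121/57121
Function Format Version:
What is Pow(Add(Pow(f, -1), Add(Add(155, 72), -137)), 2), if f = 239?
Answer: Rational(462723121, 57121) ≈ 8100.8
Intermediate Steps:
Pow(Add(Pow(f, -1), Add(Add(155, 72), -137)), 2) = Pow(Add(Pow(239, -1), Add(Add(155, 72), -137)), 2) = Pow(Add(Rational(1, 239), Add(227, -137)), 2) = Pow(Add(Rational(1, 239), 90), 2) = Pow(Rational(21511, 239), 2) = Rational(462723121, 57121)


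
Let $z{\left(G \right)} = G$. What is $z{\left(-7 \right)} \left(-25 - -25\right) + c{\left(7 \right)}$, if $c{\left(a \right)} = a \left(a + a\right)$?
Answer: $98$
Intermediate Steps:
$c{\left(a \right)} = 2 a^{2}$ ($c{\left(a \right)} = a 2 a = 2 a^{2}$)
$z{\left(-7 \right)} \left(-25 - -25\right) + c{\left(7 \right)} = - 7 \left(-25 - -25\right) + 2 \cdot 7^{2} = - 7 \left(-25 + 25\right) + 2 \cdot 49 = \left(-7\right) 0 + 98 = 0 + 98 = 98$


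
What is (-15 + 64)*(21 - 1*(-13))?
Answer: 1666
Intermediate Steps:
(-15 + 64)*(21 - 1*(-13)) = 49*(21 + 13) = 49*34 = 1666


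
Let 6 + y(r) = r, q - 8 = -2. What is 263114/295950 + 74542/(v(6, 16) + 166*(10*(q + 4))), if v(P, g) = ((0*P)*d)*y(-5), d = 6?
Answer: 264283973/49127700 ≈ 5.3795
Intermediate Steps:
q = 6 (q = 8 - 2 = 6)
y(r) = -6 + r
v(P, g) = 0 (v(P, g) = ((0*P)*6)*(-6 - 5) = (0*6)*(-11) = 0*(-11) = 0)
263114/295950 + 74542/(v(6, 16) + 166*(10*(q + 4))) = 263114/295950 + 74542/(0 + 166*(10*(6 + 4))) = 263114*(1/295950) + 74542/(0 + 166*(10*10)) = 131557/147975 + 74542/(0 + 166*100) = 131557/147975 + 74542/(0 + 16600) = 131557/147975 + 74542/16600 = 131557/147975 + 74542*(1/16600) = 131557/147975 + 37271/8300 = 264283973/49127700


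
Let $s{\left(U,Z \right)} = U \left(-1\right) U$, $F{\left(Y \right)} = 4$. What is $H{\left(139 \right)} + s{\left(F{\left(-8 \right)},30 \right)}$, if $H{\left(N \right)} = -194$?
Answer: $-210$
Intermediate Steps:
$s{\left(U,Z \right)} = - U^{2}$ ($s{\left(U,Z \right)} = - U U = - U^{2}$)
$H{\left(139 \right)} + s{\left(F{\left(-8 \right)},30 \right)} = -194 - 4^{2} = -194 - 16 = -210$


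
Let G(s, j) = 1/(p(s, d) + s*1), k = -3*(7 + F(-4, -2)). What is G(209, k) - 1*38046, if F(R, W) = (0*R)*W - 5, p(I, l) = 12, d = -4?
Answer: -8408165/221 ≈ -38046.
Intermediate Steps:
F(R, W) = -5 (F(R, W) = 0*W - 5 = 0 - 5 = -5)
k = -6 (k = -3*(7 - 5) = -3*2 = -6)
G(s, j) = 1/(12 + s) (G(s, j) = 1/(12 + s*1) = 1/(12 + s))
G(209, k) - 1*38046 = 1/(12 + 209) - 1*38046 = 1/221 - 38046 = -8408165/221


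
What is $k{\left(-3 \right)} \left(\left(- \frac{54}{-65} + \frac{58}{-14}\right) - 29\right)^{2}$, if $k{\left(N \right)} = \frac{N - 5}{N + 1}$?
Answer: $\frac{864595216}{207025} \approx 4176.3$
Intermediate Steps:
$k{\left(N \right)} = \frac{-5 + N}{1 + N}$
$k{\left(-3 \right)} \left(\left(- \frac{54}{-65} + \frac{58}{-14}\right) - 29\right)^{2} = \frac{-5 - 3}{1 - 3} \left(\left(- \frac{54}{-65} + \frac{58}{-14}\right) - 29\right)^{2} = \frac{1}{-2} \left(-8\right) \left(\left(\left(-54\right) \left(- \frac{1}{65}\right) + 58 \left(- \frac{1}{14}\right)\right) - 29\right)^{2} = \left(- \frac{1}{2}\right) \left(-8\right) \left(\left(\frac{54}{65} - \frac{29}{7}\right) - 29\right)^{2} = 4 \left(- \frac{1507}{455} - 29\right)^{2} = 4 \left(- \frac{14702}{455}\right)^{2} = 4 \cdot \frac{216148804}{207025} = \frac{864595216}{207025}$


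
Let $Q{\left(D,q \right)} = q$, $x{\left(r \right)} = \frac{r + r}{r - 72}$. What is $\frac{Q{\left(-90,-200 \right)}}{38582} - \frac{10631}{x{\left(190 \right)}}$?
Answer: $- \frac{12099893639}{3665290} \approx -3301.2$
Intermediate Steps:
$x{\left(r \right)} = \frac{2 r}{-72 + r}$
$\frac{Q{\left(-90,-200 \right)}}{38582} - \frac{10631}{x{\left(190 \right)}} = - \frac{200}{38582} - \frac{10631}{2 \cdot 190 \frac{1}{-72 + 190}} = \left(-200\right) \frac{1}{38582} - \frac{10631}{2 \cdot 190 \cdot \frac{1}{118}} = - \frac{100}{19291} - \frac{10631}{2 \cdot 190 \cdot \frac{1}{118}} = - \frac{100}{19291} - \frac{10631}{\frac{190}{59}} = - \frac{100}{19291} - \frac{627229}{190} = - \frac{12099893639}{3665290}$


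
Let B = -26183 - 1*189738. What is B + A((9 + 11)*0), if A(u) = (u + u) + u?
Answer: -215921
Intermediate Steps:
B = -215921 (B = -26183 - 189738 = -215921)
A(u) = 3*u (A(u) = 2*u + u = 3*u)
B + A((9 + 11)*0) = -215921 + 3*((9 + 11)*0) = -215921 + 3*(20*0) = -215921 + 3*0 = -215921 + 0 = -215921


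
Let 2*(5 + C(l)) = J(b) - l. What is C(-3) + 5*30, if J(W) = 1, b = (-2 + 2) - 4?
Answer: 147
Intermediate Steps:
b = -4 (b = 0 - 4 = -4)
C(l) = -9/2 - l/2 (C(l) = -5 + (1 - l)/2 = -5 + (1/2 - l/2) = -9/2 - l/2)
C(-3) + 5*30 = (-9/2 - 1/2*(-3)) + 5*30 = (-9/2 + 3/2) + 150 = -3 + 150 = 147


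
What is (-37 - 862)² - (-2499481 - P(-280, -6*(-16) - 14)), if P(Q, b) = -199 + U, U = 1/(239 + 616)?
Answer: 2827897966/855 ≈ 3.3075e+6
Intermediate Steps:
U = 1/855 ≈ 0.0011696
P(Q, b) = -170144/855 (P(Q, b) = -199 + 1/855 = -170144/855)
(-37 - 862)² - (-2499481 - P(-280, -6*(-16) - 14)) = (-37 - 862)² - (-2499481 - 1*(-170144/855)) = (-899)² - (-2499481 + 170144/855) = 808201 - 1*(-2136886111/855) = 808201 + 2136886111/855 = 2827897966/855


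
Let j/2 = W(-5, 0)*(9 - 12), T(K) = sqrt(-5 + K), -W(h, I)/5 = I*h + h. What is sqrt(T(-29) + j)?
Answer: sqrt(-150 + I*sqrt(34)) ≈ 0.238 + 12.25*I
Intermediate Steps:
W(h, I) = -5*h - 5*I*h (W(h, I) = -5*(I*h + h) = -5*(h + I*h) = -5*h - 5*I*h)
j = -150 (j = 2*((-5*(-5)*(1 + 0))*(9 - 12)) = 2*(-5*(-5)*1*(-3)) = 2*(25*(-3)) = 2*(-75) = -150)
sqrt(T(-29) + j) = sqrt(sqrt(-5 - 29) - 150) = sqrt(sqrt(-34) - 150) = sqrt(I*sqrt(34) - 150) = sqrt(-150 + I*sqrt(34))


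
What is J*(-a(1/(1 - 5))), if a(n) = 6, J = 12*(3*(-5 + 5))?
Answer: 0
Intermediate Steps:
J = 0 (J = 12*(3*0) = 12*0 = 0)
J*(-a(1/(1 - 5))) = 0*(-1*6) = 0*(-6) = 0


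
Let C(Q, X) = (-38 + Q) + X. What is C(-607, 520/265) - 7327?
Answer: -422412/53 ≈ -7970.0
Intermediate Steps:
C(Q, X) = -38 + Q + X
C(-607, 520/265) - 7327 = (-38 - 607 + 520/265) - 7327 = (-38 - 607 + 520*(1/265)) - 7327 = (-38 - 607 + 104/53) - 7327 = -34081/53 - 7327 = -422412/53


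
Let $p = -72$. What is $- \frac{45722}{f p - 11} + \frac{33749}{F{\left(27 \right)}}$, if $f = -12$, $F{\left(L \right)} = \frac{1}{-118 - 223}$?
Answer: $- \frac{9816718599}{853} \approx -1.1508 \cdot 10^{7}$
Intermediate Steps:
$F{\left(L \right)} = - \frac{1}{341}$ ($F{\left(L \right)} = \frac{1}{-341} = - \frac{1}{341}$)
$- \frac{45722}{f p - 11} + \frac{33749}{F{\left(27 \right)}} = - \frac{45722}{\left(-12\right) \left(-72\right) - 11} + \frac{33749}{- \frac{1}{341}} = - \frac{45722}{864 - 11} + 33749 \left(-341\right) = - \frac{45722}{853} - 11508409 = - \frac{9816718599}{853}$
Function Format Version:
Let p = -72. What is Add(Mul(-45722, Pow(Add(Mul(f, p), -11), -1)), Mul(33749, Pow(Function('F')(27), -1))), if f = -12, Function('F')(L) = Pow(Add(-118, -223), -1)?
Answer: Rational(-9816718599, 853) ≈ -1.1508e+7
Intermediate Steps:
Function('F')(L) = Rational(-1, 341) (Function('F')(L) = Pow(-341, -1) = Rational(-1, 341))
Add(Mul(-45722, Pow(Add(Mul(f, p), -11), -1)), Mul(33749, Pow(Function('F')(27), -1))) = Add(Mul(-45722, Pow(Add(Mul(-12, -72), -11), -1)), Mul(33749, Pow(Rational(-1, 341), -1))) = Add(Mul(-45722, Pow(Add(864, -11), -1)), Mul(33749, -341)) = Add(Mul(-45722, Pow(853, -1)), -11508409) = Add(Mul(-45722, Rational(1, 853)), -11508409) = Add(Rational(-45722, 853), -11508409) = Rational(-9816718599, 853)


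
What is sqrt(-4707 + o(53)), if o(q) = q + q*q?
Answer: 3*I*sqrt(205) ≈ 42.953*I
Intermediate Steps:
o(q) = q + q**2
sqrt(-4707 + o(53)) = sqrt(-4707 + 53*(1 + 53)) = sqrt(-4707 + 53*54) = sqrt(-4707 + 2862) = sqrt(-1845) = 3*I*sqrt(205)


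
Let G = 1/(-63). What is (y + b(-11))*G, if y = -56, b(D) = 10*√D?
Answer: 8/9 - 10*I*√11/63 ≈ 0.88889 - 0.52645*I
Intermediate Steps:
G = -1/63 ≈ -0.015873
(y + b(-11))*G = (-56 + 10*√(-11))*(-1/63) = (-56 + 10*(I*√11))*(-1/63) = (-56 + 10*I*√11)*(-1/63) = 8/9 - 10*I*√11/63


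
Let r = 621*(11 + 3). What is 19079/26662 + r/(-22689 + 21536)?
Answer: -209801341/30741286 ≈ -6.8247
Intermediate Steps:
r = 8694 (r = 621*14 = 8694)
19079/26662 + r/(-22689 + 21536) = 19079/26662 + 8694/(-22689 + 21536) = 19079*(1/26662) + 8694/(-1153) = 19079/26662 + 8694*(-1/1153) = 19079/26662 - 8694/1153 = -209801341/30741286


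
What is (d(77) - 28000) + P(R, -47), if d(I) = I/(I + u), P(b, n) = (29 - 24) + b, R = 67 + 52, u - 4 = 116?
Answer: -5491495/197 ≈ -27876.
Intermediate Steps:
u = 120 (u = 4 + 116 = 120)
R = 119
P(b, n) = 5 + b
d(I) = I/(120 + I) (d(I) = I/(I + 120) = I/(120 + I))
(d(77) - 28000) + P(R, -47) = (77/(120 + 77) - 28000) + (5 + 119) = (77/197 - 28000) + 124 = -5515923/197 + 124 = -5491495/197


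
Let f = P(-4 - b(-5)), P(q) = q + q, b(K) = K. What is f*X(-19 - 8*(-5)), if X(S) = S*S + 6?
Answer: 894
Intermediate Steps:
X(S) = 6 + S² (X(S) = S² + 6 = 6 + S²)
P(q) = 2*q
f = 2 (f = 2*(-4 - 1*(-5)) = 2*(-4 + 5) = 2*1 = 2)
f*X(-19 - 8*(-5)) = 2*(6 + (-19 - 8*(-5))²) = 2*(6 + (-19 + 40)²) = 2*(6 + 21²) = 2*(6 + 441) = 2*447 = 894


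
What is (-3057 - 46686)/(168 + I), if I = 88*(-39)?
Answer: 16581/1088 ≈ 15.240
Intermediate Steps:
I = -3432
(-3057 - 46686)/(168 + I) = (-3057 - 46686)/(168 - 3432) = -49743/(-3264) = -49743*(-1/3264) = 16581/1088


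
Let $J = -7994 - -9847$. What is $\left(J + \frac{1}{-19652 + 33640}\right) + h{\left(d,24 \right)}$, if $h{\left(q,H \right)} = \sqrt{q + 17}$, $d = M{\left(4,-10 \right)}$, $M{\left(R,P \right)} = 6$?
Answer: $\frac{25919765}{13988} + \sqrt{23} \approx 1857.8$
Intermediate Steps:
$d = 6$
$h{\left(q,H \right)} = \sqrt{17 + q}$
$J = 1853$ ($J = -7994 + 9847 = 1853$)
$\left(J + \frac{1}{-19652 + 33640}\right) + h{\left(d,24 \right)} = \left(1853 + \frac{1}{-19652 + 33640}\right) + \sqrt{17 + 6} = \left(1853 + \frac{1}{13988}\right) + \sqrt{23} = \frac{25919765}{13988} + \sqrt{23}$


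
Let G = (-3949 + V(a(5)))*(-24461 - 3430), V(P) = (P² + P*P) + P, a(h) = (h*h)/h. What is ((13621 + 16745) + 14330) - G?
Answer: -108562858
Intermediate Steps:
a(h) = h (a(h) = h²/h = h)
V(P) = P + 2*P² (V(P) = (P² + P²) + P = 2*P² + P = P + 2*P²)
G = 108607554 (G = (-3949 + 5*(1 + 2*5))*(-24461 - 3430) = (-3949 + 5*(1 + 10))*(-27891) = (-3949 + 5*11)*(-27891) = (-3949 + 55)*(-27891) = -3894*(-27891) = 108607554)
((13621 + 16745) + 14330) - G = ((13621 + 16745) + 14330) - 1*108607554 = (30366 + 14330) - 108607554 = 44696 - 108607554 = -108562858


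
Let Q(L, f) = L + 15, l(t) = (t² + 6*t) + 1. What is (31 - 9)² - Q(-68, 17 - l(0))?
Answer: 537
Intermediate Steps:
l(t) = 1 + t² + 6*t
Q(L, f) = 15 + L
(31 - 9)² - Q(-68, 17 - l(0)) = (31 - 9)² - (15 - 68) = 22² - 1*(-53) = 484 + 53 = 537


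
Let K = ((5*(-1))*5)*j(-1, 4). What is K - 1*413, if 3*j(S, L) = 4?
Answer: -1339/3 ≈ -446.33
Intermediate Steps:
j(S, L) = 4/3 (j(S, L) = (⅓)*4 = 4/3)
K = -100/3 (K = ((5*(-1))*5)*(4/3) = -5*5*(4/3) = -25*4/3 = -100/3 ≈ -33.333)
K - 1*413 = -100/3 - 1*413 = -100/3 - 413 = -1339/3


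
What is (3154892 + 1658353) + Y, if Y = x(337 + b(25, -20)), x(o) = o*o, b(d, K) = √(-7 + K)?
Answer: 4926787 + 2022*I*√3 ≈ 4.9268e+6 + 3502.2*I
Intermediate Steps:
x(o) = o²
Y = (337 + 3*I*√3)² (Y = (337 + √(-7 - 20))² = (337 + √(-27))² = (337 + 3*I*√3)² ≈ 1.1354e+5 + 3502.2*I)
(3154892 + 1658353) + Y = (3154892 + 1658353) + (113542 + 2022*I*√3) = 4813245 + (113542 + 2022*I*√3) = 4926787 + 2022*I*√3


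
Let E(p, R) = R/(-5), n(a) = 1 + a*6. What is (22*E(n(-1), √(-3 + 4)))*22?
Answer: -484/5 ≈ -96.800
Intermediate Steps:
n(a) = 1 + 6*a
E(p, R) = -R/5 (E(p, R) = R*(-⅕) = -R/5)
(22*E(n(-1), √(-3 + 4)))*22 = (22*(-√(-3 + 4)/5))*22 = (22*(-√1/5))*22 = (22*(-⅕*1))*22 = (22*(-⅕))*22 = -22/5*22 = -484/5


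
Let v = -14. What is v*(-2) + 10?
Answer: 38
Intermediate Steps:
v*(-2) + 10 = -14*(-2) + 10 = 28 + 10 = 38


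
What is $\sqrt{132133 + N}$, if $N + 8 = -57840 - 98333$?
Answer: $12 i \sqrt{167} \approx 155.07 i$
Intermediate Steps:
$N = -156181$ ($N = -8 - 156173 = -156181$)
$\sqrt{132133 + N} = \sqrt{132133 - 156181} = \sqrt{-24048} = 12 i \sqrt{167}$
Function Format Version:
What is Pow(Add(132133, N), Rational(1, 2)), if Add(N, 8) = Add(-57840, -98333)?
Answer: Mul(12, I, Pow(167, Rational(1, 2))) ≈ Mul(155.07, I)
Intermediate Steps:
N = -156181 (N = Add(-8, Add(-57840, -98333)) = Add(-8, -156173) = -156181)
Pow(Add(132133, N), Rational(1, 2)) = Pow(Add(132133, -156181), Rational(1, 2)) = Pow(-24048, Rational(1, 2)) = Mul(12, I, Pow(167, Rational(1, 2)))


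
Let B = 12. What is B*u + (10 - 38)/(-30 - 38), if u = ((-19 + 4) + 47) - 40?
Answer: -1625/17 ≈ -95.588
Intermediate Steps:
u = -8 (u = (-15 + 47) - 40 = 32 - 40 = -8)
B*u + (10 - 38)/(-30 - 38) = 12*(-8) + (10 - 38)/(-30 - 38) = -96 - 28/(-68) = -96 - 28*(-1/68) = -96 + 7/17 = -1625/17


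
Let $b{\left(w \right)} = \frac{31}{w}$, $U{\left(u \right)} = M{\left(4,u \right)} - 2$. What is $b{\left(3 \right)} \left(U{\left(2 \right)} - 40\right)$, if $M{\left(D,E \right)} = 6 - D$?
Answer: $- \frac{1240}{3} \approx -413.33$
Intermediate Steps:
$U{\left(u \right)} = 0$ ($U{\left(u \right)} = \left(6 - 4\right) - 2 = 2 - 2 = 0$)
$b{\left(3 \right)} \left(U{\left(2 \right)} - 40\right) = \frac{31}{3} \left(0 - 40\right) = 31 \cdot \frac{1}{3} \left(0 - 40\right) = \frac{31}{3} \left(-40\right) = - \frac{1240}{3}$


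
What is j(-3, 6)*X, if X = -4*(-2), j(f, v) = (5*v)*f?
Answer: -720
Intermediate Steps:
j(f, v) = 5*f*v
X = 8
j(-3, 6)*X = (5*(-3)*6)*8 = -90*8 = -720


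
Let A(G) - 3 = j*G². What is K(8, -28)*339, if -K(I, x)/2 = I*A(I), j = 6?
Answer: -2099088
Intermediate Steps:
A(G) = 3 + 6*G²
K(I, x) = -2*I*(3 + 6*I²)
K(8, -28)*339 = (-12*8³ - 6*8)*339 = (-12*512 - 48)*339 = (-6144 - 48)*339 = -6192*339 = -2099088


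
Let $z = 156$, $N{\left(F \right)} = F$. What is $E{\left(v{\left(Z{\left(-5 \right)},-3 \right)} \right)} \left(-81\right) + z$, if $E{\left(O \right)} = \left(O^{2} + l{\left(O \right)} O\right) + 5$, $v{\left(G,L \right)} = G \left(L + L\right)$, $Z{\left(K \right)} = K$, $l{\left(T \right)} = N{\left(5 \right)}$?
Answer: $-85299$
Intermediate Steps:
$l{\left(T \right)} = 5$
$v{\left(G,L \right)} = 2 G L$ ($v{\left(G,L \right)} = G 2 L = 2 G L$)
$E{\left(O \right)} = 5 + O^{2} + 5 O$ ($E{\left(O \right)} = \left(O^{2} + 5 O\right) + 5 = 5 + O^{2} + 5 O$)
$E{\left(v{\left(Z{\left(-5 \right)},-3 \right)} \right)} \left(-81\right) + z = \left(5 + \left(2 \left(-5\right) \left(-3\right)\right)^{2} + 5 \cdot 2 \left(-5\right) \left(-3\right)\right) \left(-81\right) + 156 = \left(5 + 30^{2} + 5 \cdot 30\right) \left(-81\right) + 156 = \left(5 + 900 + 150\right) \left(-81\right) + 156 = 1055 \left(-81\right) + 156 = -85455 + 156 = -85299$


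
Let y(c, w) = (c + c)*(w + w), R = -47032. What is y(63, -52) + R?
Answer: -60136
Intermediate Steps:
y(c, w) = 4*c*w (y(c, w) = (2*c)*(2*w) = 4*c*w)
y(63, -52) + R = 4*63*(-52) - 47032 = -13104 - 47032 = -60136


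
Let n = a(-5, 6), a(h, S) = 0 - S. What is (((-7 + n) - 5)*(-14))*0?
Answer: 0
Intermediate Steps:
a(h, S) = -S
n = -6 (n = -1*6 = -6)
(((-7 + n) - 5)*(-14))*0 = (((-7 - 6) - 5)*(-14))*0 = ((-13 - 5)*(-14))*0 = -18*(-14)*0 = 252*0 = 0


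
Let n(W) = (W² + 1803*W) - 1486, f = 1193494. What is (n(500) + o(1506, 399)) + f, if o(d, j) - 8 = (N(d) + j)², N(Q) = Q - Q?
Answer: 2502717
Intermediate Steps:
N(Q) = 0
n(W) = -1486 + W² + 1803*W
o(d, j) = 8 + j² (o(d, j) = 8 + (0 + j)² = 8 + j²)
(n(500) + o(1506, 399)) + f = ((-1486 + 500² + 1803*500) + (8 + 399²)) + 1193494 = ((-1486 + 250000 + 901500) + (8 + 159201)) + 1193494 = (1150014 + 159209) + 1193494 = 1309223 + 1193494 = 2502717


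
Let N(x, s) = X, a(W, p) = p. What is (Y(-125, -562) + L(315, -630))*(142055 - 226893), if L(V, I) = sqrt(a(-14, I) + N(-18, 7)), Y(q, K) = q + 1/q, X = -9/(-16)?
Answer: 1325678588/125 - 127257*I*sqrt(1119)/2 ≈ 1.0605e+7 - 2.1285e+6*I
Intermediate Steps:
X = 9/16 (X = -9*(-1/16) = 9/16 ≈ 0.56250)
N(x, s) = 9/16
L(V, I) = sqrt(9/16 + I) (L(V, I) = sqrt(I + 9/16) = sqrt(9/16 + I))
(Y(-125, -562) + L(315, -630))*(142055 - 226893) = ((-125 + 1/(-125)) + sqrt(9 + 16*(-630))/4)*(142055 - 226893) = ((-125 - 1/125) + sqrt(9 - 10080)/4)*(-84838) = (-15626/125 + sqrt(-10071)/4)*(-84838) = (-15626/125 + (3*I*sqrt(1119))/4)*(-84838) = (-15626/125 + 3*I*sqrt(1119)/4)*(-84838) = 1325678588/125 - 127257*I*sqrt(1119)/2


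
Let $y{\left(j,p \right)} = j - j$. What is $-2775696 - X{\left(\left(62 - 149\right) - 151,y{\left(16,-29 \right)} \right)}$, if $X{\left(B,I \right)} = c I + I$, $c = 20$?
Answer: $-2775696$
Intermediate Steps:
$y{\left(j,p \right)} = 0$
$X{\left(B,I \right)} = 21 I$ ($X{\left(B,I \right)} = 20 I + I = 21 I$)
$-2775696 - X{\left(\left(62 - 149\right) - 151,y{\left(16,-29 \right)} \right)} = -2775696 - 21 \cdot 0 = -2775696 - 0 = -2775696 + 0 = -2775696$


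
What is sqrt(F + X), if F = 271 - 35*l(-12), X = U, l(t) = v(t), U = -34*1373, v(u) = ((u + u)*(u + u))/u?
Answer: I*sqrt(44731) ≈ 211.5*I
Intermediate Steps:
v(u) = 4*u (v(u) = ((2*u)*(2*u))/u = (4*u**2)/u = 4*u)
U = -46682
l(t) = 4*t
X = -46682
F = 1951 (F = 271 - 140*(-12) = 271 - 35*(-48) = 271 + 1680 = 1951)
sqrt(F + X) = sqrt(1951 - 46682) = sqrt(-44731) = I*sqrt(44731)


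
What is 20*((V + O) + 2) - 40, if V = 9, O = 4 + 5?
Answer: 360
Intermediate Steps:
O = 9
20*((V + O) + 2) - 40 = 20*((9 + 9) + 2) - 40 = 20*(18 + 2) - 40 = 20*20 - 40 = 400 - 40 = 360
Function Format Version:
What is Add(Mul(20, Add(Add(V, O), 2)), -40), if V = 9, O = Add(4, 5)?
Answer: 360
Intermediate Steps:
O = 9
Add(Mul(20, Add(Add(V, O), 2)), -40) = Add(Mul(20, Add(Add(9, 9), 2)), -40) = Add(Mul(20, Add(18, 2)), -40) = Add(Mul(20, 20), -40) = Add(400, -40) = 360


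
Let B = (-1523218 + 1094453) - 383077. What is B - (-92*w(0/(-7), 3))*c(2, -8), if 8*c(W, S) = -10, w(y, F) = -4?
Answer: -811382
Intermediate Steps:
c(W, S) = -5/4 (c(W, S) = (1/8)*(-10) = -5/4)
B = -811842 (B = -428765 - 383077 = -811842)
B - (-92*w(0/(-7), 3))*c(2, -8) = -811842 - (-92*(-4))*(-5)/4 = -811842 - 368*(-5)/4 = -811842 - 1*(-460) = -811842 + 460 = -811382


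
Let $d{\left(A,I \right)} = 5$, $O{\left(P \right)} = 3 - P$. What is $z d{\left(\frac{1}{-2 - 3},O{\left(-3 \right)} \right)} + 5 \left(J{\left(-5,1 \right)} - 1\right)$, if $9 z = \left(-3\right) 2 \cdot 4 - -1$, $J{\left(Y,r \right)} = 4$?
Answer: $\frac{20}{9} \approx 2.2222$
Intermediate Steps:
$z = - \frac{23}{9}$ ($z = \frac{\left(-3\right) 2 \cdot 4 - -1}{9} = \frac{\left(-6\right) 4 + 1}{9} = \frac{-24 + 1}{9} = \frac{1}{9} \left(-23\right) = - \frac{23}{9} \approx -2.5556$)
$z d{\left(\frac{1}{-2 - 3},O{\left(-3 \right)} \right)} + 5 \left(J{\left(-5,1 \right)} - 1\right) = \left(- \frac{23}{9}\right) 5 + 5 \left(4 - 1\right) = - \frac{115}{9} + 5 \cdot 3 = - \frac{115}{9} + 15 = \frac{20}{9}$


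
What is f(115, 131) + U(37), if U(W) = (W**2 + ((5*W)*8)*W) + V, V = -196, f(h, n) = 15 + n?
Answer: 56079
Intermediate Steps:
U(W) = -196 + 41*W**2 (U(W) = (W**2 + ((5*W)*8)*W) - 196 = (W**2 + (40*W)*W) - 196 = (W**2 + 40*W**2) - 196 = 41*W**2 - 196 = -196 + 41*W**2)
f(115, 131) + U(37) = (15 + 131) + (-196 + 41*37**2) = 146 + (-196 + 41*1369) = 146 + (-196 + 56129) = 146 + 55933 = 56079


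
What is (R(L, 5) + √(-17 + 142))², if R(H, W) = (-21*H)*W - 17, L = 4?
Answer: 191094 - 4370*√5 ≈ 1.8132e+5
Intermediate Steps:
R(H, W) = -17 - 21*H*W (R(H, W) = -21*H*W - 17 = -17 - 21*H*W)
(R(L, 5) + √(-17 + 142))² = ((-17 - 21*4*5) + √(-17 + 142))² = ((-17 - 420) + √125)² = (-437 + 5*√5)²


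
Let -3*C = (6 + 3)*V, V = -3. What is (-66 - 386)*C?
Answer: -4068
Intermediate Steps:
C = 9 (C = -(6 + 3)*(-3)/3 = -3*(-3) = -⅓*(-27) = 9)
(-66 - 386)*C = (-66 - 386)*9 = -452*9 = -4068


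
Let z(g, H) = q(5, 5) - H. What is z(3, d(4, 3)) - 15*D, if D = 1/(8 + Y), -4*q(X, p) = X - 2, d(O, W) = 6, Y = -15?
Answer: -129/28 ≈ -4.6071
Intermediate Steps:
q(X, p) = 1/2 - X/4 (q(X, p) = -(X - 2)/4 = -(-2 + X)/4 = 1/2 - X/4)
z(g, H) = -3/4 - H (z(g, H) = (1/2 - 1/4*5) - H = (1/2 - 5/4) - H = -3/4 - H)
D = -1/7 (D = 1/(8 - 15) = 1/(-7) = -1/7 ≈ -0.14286)
z(3, d(4, 3)) - 15*D = (-3/4 - 1*6) - 15*(-1/7) = (-3/4 - 6) + 15/7 = -27/4 + 15/7 = -129/28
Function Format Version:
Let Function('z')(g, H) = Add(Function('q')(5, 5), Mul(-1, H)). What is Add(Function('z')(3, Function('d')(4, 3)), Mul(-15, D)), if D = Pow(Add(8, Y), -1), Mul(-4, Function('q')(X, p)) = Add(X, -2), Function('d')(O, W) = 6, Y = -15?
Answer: Rational(-129, 28) ≈ -4.6071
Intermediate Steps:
Function('q')(X, p) = Add(Rational(1, 2), Mul(Rational(-1, 4), X)) (Function('q')(X, p) = Mul(Rational(-1, 4), Add(X, -2)) = Mul(Rational(-1, 4), Add(-2, X)) = Add(Rational(1, 2), Mul(Rational(-1, 4), X)))
Function('z')(g, H) = Add(Rational(-3, 4), Mul(-1, H)) (Function('z')(g, H) = Add(Add(Rational(1, 2), Mul(Rational(-1, 4), 5)), Mul(-1, H)) = Add(Add(Rational(1, 2), Rational(-5, 4)), Mul(-1, H)) = Add(Rational(-3, 4), Mul(-1, H)))
D = Rational(-1, 7) (D = Pow(Add(8, -15), -1) = Pow(-7, -1) = Rational(-1, 7) ≈ -0.14286)
Add(Function('z')(3, Function('d')(4, 3)), Mul(-15, D)) = Add(Add(Rational(-3, 4), Mul(-1, 6)), Mul(-15, Rational(-1, 7))) = Add(Add(Rational(-3, 4), -6), Rational(15, 7)) = Add(Rational(-27, 4), Rational(15, 7)) = Rational(-129, 28)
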